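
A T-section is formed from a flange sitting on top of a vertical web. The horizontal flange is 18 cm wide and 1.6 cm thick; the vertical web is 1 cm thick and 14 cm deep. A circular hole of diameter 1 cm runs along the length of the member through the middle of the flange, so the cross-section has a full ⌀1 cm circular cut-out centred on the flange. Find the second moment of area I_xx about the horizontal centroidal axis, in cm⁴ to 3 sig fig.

I_xx ≈ 803 cm⁴

Break the section into simple shapes (no overlaps), measuring from the bottom-left corner of the bounding box.
Flange: 18 × 1.6, A = 28.8 cm², y = 14.8 cm, Ī = 6.144 cm⁴.
Web: 1 × 14, A = 14 cm², y = 7 cm, Ī = 228.67 cm⁴.
Hole (subtracted): ⌀1, A = 0.7854 cm², y = 14.8 cm, Ī = 0.049087 cm⁴.
Centroid: ȳ = ΣA·y / ΣA = 12.201 cm.
Transfer each piece to the horizontal centroidal axis using Ī + A·d² with d = y − 12.201:
  flange: d = 2.5991 cm → contributes +200.7 cm⁴
  web: d = -5.2009 cm → contributes +607.36 cm⁴
  hole: d = 2.5991 cm → contributes −5.3547 cm⁴
Total I = 802.7 cm⁴.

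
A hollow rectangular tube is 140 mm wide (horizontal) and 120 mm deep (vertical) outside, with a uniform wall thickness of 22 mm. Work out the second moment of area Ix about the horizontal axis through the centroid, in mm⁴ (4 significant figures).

Ix ≈ 1.665 × 10⁷ mm⁴

Treat the section as a set of non-overlapping primitives; coordinates are from the bounding-box lower-left.
Outer rectangle: 140 × 120, A = 16 800 mm², y = 60 mm, Ī = 20 160 000 mm⁴.
Inner void (subtracted): 96 × 76, A = 7 296 mm², y = 60 mm, Ī = 3 511 808 mm⁴.
By symmetry the centroid is at mid-height, ȳ = 60 mm.
All pieces are centred on the horizontal axis through the centroid, so I = ΣĪ (holes subtracted) = 16 648 192 mm⁴.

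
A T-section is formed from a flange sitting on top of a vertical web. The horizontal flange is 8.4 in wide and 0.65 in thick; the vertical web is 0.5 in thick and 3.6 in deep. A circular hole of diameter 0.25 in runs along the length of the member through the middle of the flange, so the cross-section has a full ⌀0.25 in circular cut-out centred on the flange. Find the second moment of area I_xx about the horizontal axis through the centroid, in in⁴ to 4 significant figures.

Split into non-overlapping primitives; take the origin at the lower-left of the bounding box.
Flange: 8.4 × 0.65, A = 5.46 in², y = 3.925 in, Ī = 0.192238 in⁴.
Web: 0.5 × 3.6, A = 1.8 in², y = 1.8 in, Ī = 1.944 in⁴.
Hole (subtracted): ⌀0.25, A = 0.0490874 in², y = 3.925 in, Ī = 0.000191748 in⁴.
Centroid: ȳ = ΣA·y / ΣA = 3.39455 in.
Transfer each piece to the horizontal axis through the centroid using Ī + A·d² with d = y − 3.39455:
  flange: d = 0.530446 in → contributes +1.72853 in⁴
  web: d = -1.59455 in → contributes +6.52068 in⁴
  hole: d = 0.530446 in → contributes −0.0140036 in⁴
Total I = 8.23521 in⁴.

I_xx ≈ 8.235 in⁴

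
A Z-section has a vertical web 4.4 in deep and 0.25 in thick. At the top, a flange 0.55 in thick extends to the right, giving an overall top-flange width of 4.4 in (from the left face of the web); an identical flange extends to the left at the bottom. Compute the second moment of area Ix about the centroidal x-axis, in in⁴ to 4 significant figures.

Ix ≈ 18.81 in⁴

Split into non-overlapping primitives; take the origin at the lower-left of the bounding box.
Web: 0.25 × 4.4, A = 1.1 in², y = 2.2 in, Ī = 1.77467 in⁴.
Top flange (beyond web): 4.15 × 0.55, A = 2.2825 in², y = 4.125 in, Ī = 0.057538 in⁴.
Bottom flange (beyond web): 4.15 × 0.55, A = 2.2825 in², y = 0.275 in, Ī = 0.057538 in⁴.
Centroid: ȳ = ΣA·y / ΣA = 2.2 in.
Transfer each piece to the centroidal x-axis using Ī + A·d² with d = y − 2.2:
  web: d = 0 in → contributes +1.77467 in⁴
  top flange (beyond web): d = 1.925 in → contributes +8.51563 in⁴
  bottom flange (beyond web): d = -1.925 in → contributes +8.51563 in⁴
Total I = 18.8059 in⁴.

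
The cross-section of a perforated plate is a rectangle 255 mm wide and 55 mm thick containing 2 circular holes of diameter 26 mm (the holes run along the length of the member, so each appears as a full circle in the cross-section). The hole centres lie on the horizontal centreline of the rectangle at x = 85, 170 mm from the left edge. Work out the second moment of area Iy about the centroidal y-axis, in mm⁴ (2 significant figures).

Treat the section as a set of non-overlapping primitives; coordinates are from the bounding-box lower-left.
Plate: 255 × 55, A = 14 025 mm², x = 127.5 mm, Ī = 75 997 969 mm⁴.
Hole 1 (subtracted): ⌀26, A = 530.9 mm², x = 85 mm, Ī = 22 432 mm⁴.
Hole 2 (subtracted): ⌀26, A = 530.9 mm², x = 170 mm, Ī = 22 432 mm⁴.
By symmetry the centroid is at mid-width, x̄ = 127.5 mm.
Transfer each piece to the centroidal y-axis using Ī + A·d² with d = x − 127.5:
  plate: d = 0 mm → contributes +75 997 969 mm⁴
  hole 1: d = -42.5 mm → contributes −981 423 mm⁴
  hole 2: d = 42.5 mm → contributes −981 423 mm⁴
Total I = 74 035 124 mm⁴.

Iy ≈ 7.4 × 10⁷ mm⁴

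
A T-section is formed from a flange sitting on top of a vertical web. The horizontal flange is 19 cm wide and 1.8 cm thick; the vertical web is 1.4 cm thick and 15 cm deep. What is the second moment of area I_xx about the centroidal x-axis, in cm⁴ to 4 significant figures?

I_xx ≈ 1321 cm⁴

Break the section into simple shapes (no overlaps), measuring from the bottom-left corner of the bounding box.
Flange: 19 × 1.8, A = 34.2 cm², y = 15.9 cm, Ī = 9.234 cm⁴.
Web: 1.4 × 15, A = 21 cm², y = 7.5 cm, Ī = 393.75 cm⁴.
Centroid: ȳ = ΣA·y / ΣA = 12.7043 cm.
Transfer each piece to the centroidal x-axis using Ī + A·d² with d = y − 12.7043:
  flange: d = 3.19565 cm → contributes +358.491 cm⁴
  web: d = -5.20435 cm → contributes +962.54 cm⁴
Total I = 1321.03 cm⁴.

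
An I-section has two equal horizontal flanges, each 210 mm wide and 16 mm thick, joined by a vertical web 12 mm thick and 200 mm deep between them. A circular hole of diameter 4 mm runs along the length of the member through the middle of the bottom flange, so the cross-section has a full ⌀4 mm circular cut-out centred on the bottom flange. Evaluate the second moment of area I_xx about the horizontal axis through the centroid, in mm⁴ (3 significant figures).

I_xx ≈ 8.64 × 10⁷ mm⁴

Split into non-overlapping primitives; take the origin at the lower-left of the bounding box.
Bottom flange: 210 × 16, A = 3 360 mm², y = 8 mm, Ī = 71 680 mm⁴.
Web: 12 × 200, A = 2 400 mm², y = 116 mm, Ī = 8 000 000 mm⁴.
Top flange: 210 × 16, A = 3 360 mm², y = 224 mm, Ī = 71 680 mm⁴.
Hole (subtracted): ⌀4, A = 12.566 mm², y = 8 mm, Ī = 12.566 mm⁴.
Centroid: ȳ = ΣA·y / ΣA = 116.15 mm.
Transfer each piece to the horizontal axis through the centroid using Ī + A·d² with d = y − 116.15:
  bottom flange: d = -108.15 mm → contributes +39 370 946 mm⁴
  web: d = -0.14902 mm → contributes +8 000 053 mm⁴
  top flange: d = 107.85 mm → contributes +39 154 644 mm⁴
  hole: d = -108.15 mm → contributes −146 991 mm⁴
Total I = 86 378 651 mm⁴.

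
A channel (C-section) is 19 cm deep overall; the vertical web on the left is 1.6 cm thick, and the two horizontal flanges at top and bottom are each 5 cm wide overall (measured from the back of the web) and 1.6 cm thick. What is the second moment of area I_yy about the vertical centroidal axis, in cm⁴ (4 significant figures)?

Split into non-overlapping primitives; take the origin at the lower-left of the bounding box.
Web: 1.6 × 19, A = 30.4 cm², x = 0.8 cm, Ī = 6.48533 cm⁴.
Top flange (beyond web): 3.4 × 1.6, A = 5.44 cm², x = 3.3 cm, Ī = 5.24053 cm⁴.
Bottom flange (beyond web): 3.4 × 1.6, A = 5.44 cm², x = 3.3 cm, Ī = 5.24053 cm⁴.
Centroid: x̄ = ΣA·x / ΣA = 1.45891 cm.
Transfer each piece to the vertical centroidal axis using Ī + A·d² with d = x − 1.45891:
  web: d = -0.658915 cm → contributes +19.6841 cm⁴
  top flange (beyond web): d = 1.84109 cm → contributes +23.6799 cm⁴
  bottom flange (beyond web): d = 1.84109 cm → contributes +23.6799 cm⁴
Total I = 67.0439 cm⁴.

I_yy ≈ 67.04 cm⁴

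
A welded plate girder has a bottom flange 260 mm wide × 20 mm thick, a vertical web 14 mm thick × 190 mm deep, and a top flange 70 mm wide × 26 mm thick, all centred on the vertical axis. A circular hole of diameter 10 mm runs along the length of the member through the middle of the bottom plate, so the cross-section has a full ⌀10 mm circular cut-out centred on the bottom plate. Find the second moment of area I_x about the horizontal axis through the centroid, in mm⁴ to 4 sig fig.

I_x ≈ 7.385 × 10⁷ mm⁴

Decompose the section into non-overlapping parts with the origin at the bottom-left of its bounding rectangle.
Bottom plate: 260 × 20, A = 5 200 mm², y = 10 mm, Ī = 173 333 mm⁴.
Web plate: 14 × 190, A = 2 660 mm², y = 115 mm, Ī = 8 002 167 mm⁴.
Top plate: 70 × 26, A = 1 820 mm², y = 223 mm, Ī = 102 527 mm⁴.
Hole (subtracted): ⌀10, A = 78.5398 mm², y = 10 mm, Ī = 490.874 mm⁴.
Centroid: ȳ = ΣA·y / ΣA = 79.4644 mm.
Transfer each piece to the horizontal axis through the centroid using Ī + A·d² with d = y − 79.4644:
  bottom plate: d = -69.4644 mm → contributes +25 264 933 mm⁴
  web plate: d = 35.5356 mm → contributes +11 361 152 mm⁴
  top plate: d = 143.536 mm → contributes +37 599 001 mm⁴
  hole: d = -69.4644 mm → contributes −379 470 mm⁴
Total I = 73 845 617 mm⁴.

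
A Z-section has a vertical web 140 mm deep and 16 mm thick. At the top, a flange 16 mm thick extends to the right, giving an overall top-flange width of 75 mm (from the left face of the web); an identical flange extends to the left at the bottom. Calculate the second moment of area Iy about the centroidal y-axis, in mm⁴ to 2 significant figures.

Iy ≈ 3.3 × 10⁶ mm⁴

Decompose the section into non-overlapping parts with the origin at the bottom-left of its bounding rectangle.
Web: 16 × 140, A = 2 240 mm², x = 67 mm, Ī = 47 787 mm⁴.
Top flange (beyond web): 59 × 16, A = 944 mm², x = 104.5 mm, Ī = 273 839 mm⁴.
Bottom flange (beyond web): 59 × 16, A = 944 mm², x = 29.5 mm, Ī = 273 839 mm⁴.
Centroid: x̄ = ΣA·x / ΣA = 67 mm.
Transfer each piece to the centroidal y-axis using Ī + A·d² with d = x − 67:
  web: d = 0 mm → contributes +47 787 mm⁴
  top flange (beyond web): d = 37.5 mm → contributes +1 601 339 mm⁴
  bottom flange (beyond web): d = -37.5 mm → contributes +1 601 339 mm⁴
Total I = 3 250 464 mm⁴.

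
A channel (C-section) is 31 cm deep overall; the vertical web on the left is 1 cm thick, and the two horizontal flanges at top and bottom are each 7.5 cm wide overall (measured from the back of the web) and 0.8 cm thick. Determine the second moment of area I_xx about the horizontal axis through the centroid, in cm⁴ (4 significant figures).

I_xx ≈ 4854 cm⁴

Split into non-overlapping primitives; take the origin at the lower-left of the bounding box.
Web: 1 × 31, A = 31 cm², y = 15.5 cm, Ī = 2482.58 cm⁴.
Top flange (beyond web): 6.5 × 0.8, A = 5.2 cm², y = 30.6 cm, Ī = 0.277333 cm⁴.
Bottom flange (beyond web): 6.5 × 0.8, A = 5.2 cm², y = 0.4 cm, Ī = 0.277333 cm⁴.
By symmetry the centroid is at mid-height, ȳ = 15.5 cm.
Transfer each piece to the horizontal axis through the centroid using Ī + A·d² with d = y − 15.5:
  web: d = 0 cm → contributes +2482.58 cm⁴
  top flange (beyond web): d = 15.1 cm → contributes +1185.93 cm⁴
  bottom flange (beyond web): d = -15.1 cm → contributes +1185.93 cm⁴
Total I = 4854.44 cm⁴.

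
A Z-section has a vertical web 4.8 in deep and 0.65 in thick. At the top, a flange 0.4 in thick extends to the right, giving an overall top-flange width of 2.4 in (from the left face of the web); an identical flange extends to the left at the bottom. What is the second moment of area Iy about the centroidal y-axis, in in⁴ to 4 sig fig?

Iy ≈ 2.483 in⁴

Break the section into simple shapes (no overlaps), measuring from the bottom-left corner of the bounding box.
Web: 0.65 × 4.8, A = 3.12 in², x = 2.075 in, Ī = 0.10985 in⁴.
Top flange (beyond web): 1.75 × 0.4, A = 0.7 in², x = 3.275 in, Ī = 0.178646 in⁴.
Bottom flange (beyond web): 1.75 × 0.4, A = 0.7 in², x = 0.875 in, Ī = 0.178646 in⁴.
Centroid: x̄ = ΣA·x / ΣA = 2.075 in.
Transfer each piece to the centroidal y-axis using Ī + A·d² with d = x − 2.075:
  web: d = 0 in → contributes +0.10985 in⁴
  top flange (beyond web): d = 1.2 in → contributes +1.18665 in⁴
  bottom flange (beyond web): d = -1.2 in → contributes +1.18665 in⁴
Total I = 2.48314 in⁴.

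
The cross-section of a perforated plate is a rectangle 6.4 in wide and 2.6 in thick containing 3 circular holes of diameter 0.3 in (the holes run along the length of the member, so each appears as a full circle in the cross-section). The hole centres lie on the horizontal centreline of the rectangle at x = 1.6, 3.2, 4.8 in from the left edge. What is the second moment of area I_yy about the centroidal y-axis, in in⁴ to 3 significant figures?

Treat the section as a set of non-overlapping primitives; coordinates are from the bounding-box lower-left.
Plate: 6.4 × 2.6, A = 16.64 in², x = 3.2 in, Ī = 56.798 in⁴.
Hole 1 (subtracted): ⌀0.3, A = 0.070686 in², x = 1.6 in, Ī = 0.00039761 in⁴.
Hole 2 (subtracted): ⌀0.3, A = 0.070686 in², x = 3.2 in, Ī = 0.00039761 in⁴.
Hole 3 (subtracted): ⌀0.3, A = 0.070686 in², x = 4.8 in, Ī = 0.00039761 in⁴.
By symmetry the centroid is at mid-width, x̄ = 3.2 in.
Transfer each piece to the centroidal y-axis using Ī + A·d² with d = x − 3.2:
  plate: d = 0 in → contributes +56.798 in⁴
  hole 1: d = -1.6 in → contributes −0.18135 in⁴
  hole 2: d = 0 in → contributes −0.00039761 in⁴
  hole 3: d = 1.6 in → contributes −0.18135 in⁴
Total I = 56.435 in⁴.

I_yy ≈ 56.4 in⁴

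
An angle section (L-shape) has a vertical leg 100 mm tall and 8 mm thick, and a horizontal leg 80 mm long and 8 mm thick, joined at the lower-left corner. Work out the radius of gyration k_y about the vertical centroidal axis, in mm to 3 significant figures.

k_y ≈ 23.9 mm

Treat the section as a set of non-overlapping primitives; coordinates are from the bounding-box lower-left.
Vertical leg: 8 × 100, A = 800 mm², x = 4 mm, Ī = 4266.7 mm⁴.
Horizontal leg (remainder): 72 × 8, A = 576 mm², x = 44 mm, Ī = 248 832 mm⁴.
Centroid: x̄ = ΣA·x / ΣA = 20.744 mm.
Transfer each piece to the vertical centroidal axis using Ī + A·d² with d = x − 20.744:
  vertical leg: d = -16.744 mm → contributes +228 561 mm⁴
  horizontal leg (remainder): d = 23.256 mm → contributes +560 352 mm⁴
Total I = 788 913 mm⁴.
Radius of gyration: k = √(I/A) = √(788 913 / 1 376) = 23.944 mm.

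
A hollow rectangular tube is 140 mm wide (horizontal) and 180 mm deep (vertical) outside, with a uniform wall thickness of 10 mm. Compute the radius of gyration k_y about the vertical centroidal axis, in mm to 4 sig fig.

Treat the section as a set of non-overlapping primitives; coordinates are from the bounding-box lower-left.
Outer rectangle: 140 × 180, A = 25 200 mm², x = 70 mm, Ī = 41 160 000 mm⁴.
Inner void (subtracted): 120 × 160, A = 19 200 mm², x = 70 mm, Ī = 23 040 000 mm⁴.
By symmetry the centroid is at mid-width, x̄ = 70 mm.
All pieces are centred on the vertical centroidal axis, so I = ΣĪ (holes subtracted) = 18 120 000 mm⁴.
Radius of gyration: k = √(I/A) = √(18 120 000 / 6 000) = 54.9545 mm.

k_y ≈ 54.95 mm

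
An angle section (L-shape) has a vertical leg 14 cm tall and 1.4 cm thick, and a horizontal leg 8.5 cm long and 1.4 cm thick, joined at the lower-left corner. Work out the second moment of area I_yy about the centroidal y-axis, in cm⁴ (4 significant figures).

Break the section into simple shapes (no overlaps), measuring from the bottom-left corner of the bounding box.
Vertical leg: 1.4 × 14, A = 19.6 cm², x = 0.7 cm, Ī = 3.20133 cm⁴.
Horizontal leg (remainder): 7.1 × 1.4, A = 9.94 cm², x = 4.95 cm, Ī = 41.7563 cm⁴.
Centroid: x̄ = ΣA·x / ΣA = 2.13009 cm.
Transfer each piece to the centroidal y-axis using Ī + A·d² with d = x − 2.13009:
  vertical leg: d = -1.43009 cm → contributes +43.2867 cm⁴
  horizontal leg (remainder): d = 2.81991 cm → contributes +120.798 cm⁴
Total I = 164.085 cm⁴.

I_yy ≈ 164.1 cm⁴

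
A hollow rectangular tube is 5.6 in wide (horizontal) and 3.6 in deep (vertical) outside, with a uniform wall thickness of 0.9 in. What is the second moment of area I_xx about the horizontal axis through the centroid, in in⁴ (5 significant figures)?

Split into non-overlapping primitives; take the origin at the lower-left of the bounding box.
Outer rectangle: 5.6 × 3.6, A = 20.16 in², y = 1.8 in, Ī = 21.7728 in⁴.
Inner void (subtracted): 3.8 × 1.8, A = 6.84 in², y = 1.8 in, Ī = 1.8468 in⁴.
By symmetry the centroid is at mid-height, ȳ = 1.8 in.
All pieces are centred on the horizontal axis through the centroid, so I = ΣĪ (holes subtracted) = 19.926 in⁴.

I_xx ≈ 19.926 in⁴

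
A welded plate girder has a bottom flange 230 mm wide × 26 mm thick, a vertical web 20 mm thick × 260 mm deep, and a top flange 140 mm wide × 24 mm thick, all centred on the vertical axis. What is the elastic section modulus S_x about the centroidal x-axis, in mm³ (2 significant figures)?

Split into non-overlapping primitives; take the origin at the lower-left of the bounding box.
Bottom plate: 230 × 26, A = 5 980 mm², y = 13 mm, Ī = 336 873 mm⁴.
Web plate: 20 × 260, A = 5 200 mm², y = 156 mm, Ī = 29 293 333 mm⁴.
Top plate: 140 × 24, A = 3 360 mm², y = 298 mm, Ī = 161 280 mm⁴.
Centroid: ȳ = ΣA·y / ΣA = 130 mm.
Transfer each piece to the centroidal x-axis using Ī + A·d² with d = y − 130:
  bottom plate: d = -117 mm → contributes +82 199 018 mm⁴
  web plate: d = 26 mm → contributes +32 808 161 mm⁴
  top plate: d = 168 mm → contributes +94 992 367 mm⁴
Total I = 209 999 547 mm⁴.
Extreme fibre distance c = 180 mm; S = I/c = 1 166 673 mm³.

S_x ≈ 1.2 × 10⁶ mm³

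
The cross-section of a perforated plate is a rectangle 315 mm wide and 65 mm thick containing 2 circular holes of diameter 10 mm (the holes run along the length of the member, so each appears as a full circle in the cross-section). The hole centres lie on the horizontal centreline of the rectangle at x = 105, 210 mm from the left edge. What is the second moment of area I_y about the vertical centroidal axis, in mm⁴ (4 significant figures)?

Decompose the section into non-overlapping parts with the origin at the bottom-left of its bounding rectangle.
Plate: 315 × 65, A = 20 475 mm², x = 157.5 mm, Ī = 169 302 656 mm⁴.
Hole 1 (subtracted): ⌀10, A = 78.5398 mm², x = 105 mm, Ī = 490.874 mm⁴.
Hole 2 (subtracted): ⌀10, A = 78.5398 mm², x = 210 mm, Ī = 490.874 mm⁴.
By symmetry the centroid is at mid-width, x̄ = 157.5 mm.
Transfer each piece to the vertical centroidal axis using Ī + A·d² with d = x − 157.5:
  plate: d = 0 mm → contributes +169 302 656 mm⁴
  hole 1: d = -52.5 mm → contributes −216 966 mm⁴
  hole 2: d = 52.5 mm → contributes −216 966 mm⁴
Total I = 168 868 724 mm⁴.

I_y ≈ 1.689 × 10⁸ mm⁴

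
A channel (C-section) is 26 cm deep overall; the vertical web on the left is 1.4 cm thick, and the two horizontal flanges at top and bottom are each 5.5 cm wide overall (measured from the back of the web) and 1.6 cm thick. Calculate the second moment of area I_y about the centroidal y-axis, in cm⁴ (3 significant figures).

Break the section into simple shapes (no overlaps), measuring from the bottom-left corner of the bounding box.
Web: 1.4 × 26, A = 36.4 cm², x = 0.7 cm, Ī = 5.9453 cm⁴.
Top flange (beyond web): 4.1 × 1.6, A = 6.56 cm², x = 3.45 cm, Ī = 9.1895 cm⁴.
Bottom flange (beyond web): 4.1 × 1.6, A = 6.56 cm², x = 3.45 cm, Ī = 9.1895 cm⁴.
Centroid: x̄ = ΣA·x / ΣA = 1.4286 cm.
Transfer each piece to the centroidal y-axis using Ī + A·d² with d = x − 1.4286:
  web: d = -0.72859 cm → contributes +25.268 cm⁴
  top flange (beyond web): d = 2.0214 cm → contributes +35.994 cm⁴
  bottom flange (beyond web): d = 2.0214 cm → contributes +35.994 cm⁴
Total I = 97.257 cm⁴.

I_y ≈ 97.3 cm⁴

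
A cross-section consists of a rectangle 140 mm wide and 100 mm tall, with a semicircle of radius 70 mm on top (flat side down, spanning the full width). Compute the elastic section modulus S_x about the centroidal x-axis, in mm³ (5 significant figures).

S_x ≈ 4.9994 × 10⁵ mm³

Split into non-overlapping primitives; take the origin at the lower-left of the bounding box.
Rectangular body: 140 × 100, A = 14 000 mm², y = 50 mm, Ī = 11 666 667 mm⁴.
Semicircular cap: semicircle r = 70, A = 7696.902 mm², y = 129.7089 mm, Ī = 2 635 265 mm⁴.
Centroid: ȳ = ΣA·y / ΣA = 78.27647 mm.
Transfer each piece to the centroidal x-axis using Ī + A·d² with d = y − 78.27647:
  rectangular body: d = -28.27647 mm → contributes +22 860 488 mm⁴
  semicircular cap: d = 51.43245 mm → contributes +22 995 859 mm⁴
Total I = 45 856 347 mm⁴.
Extreme fibre distance c = 91.72353 mm; S = I/c = 499940.9 mm³.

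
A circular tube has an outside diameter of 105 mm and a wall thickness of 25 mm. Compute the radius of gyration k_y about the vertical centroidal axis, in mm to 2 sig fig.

k_y ≈ 30 mm

Split into non-overlapping primitives; take the origin at the lower-left of the bounding box.
Outer circle: ⌀105, A = 8 659 mm², x = 52.5 mm, Ī = 5 966 602 mm⁴.
Bore (subtracted): ⌀55, A = 2 376 mm², x = 52.5 mm, Ī = 449 180 mm⁴.
By symmetry the centroid is at mid-width, x̄ = 52.5 mm.
All pieces are centred on the vertical centroidal axis, so I = ΣĪ (holes subtracted) = 5 517 422 mm⁴.
Radius of gyration: k = √(I/A) = √(5 517 422 / 6 283) = 29.63 mm.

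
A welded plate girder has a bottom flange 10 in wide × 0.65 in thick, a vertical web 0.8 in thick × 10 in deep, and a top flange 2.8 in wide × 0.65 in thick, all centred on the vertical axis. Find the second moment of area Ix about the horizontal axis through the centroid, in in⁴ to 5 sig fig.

Ix ≈ 264.82 in⁴

Treat the section as a set of non-overlapping primitives; coordinates are from the bounding-box lower-left.
Bottom plate: 10 × 0.65, A = 6.5 in², y = 0.325 in, Ī = 0.2288542 in⁴.
Web plate: 0.8 × 10, A = 8 in², y = 5.65 in, Ī = 66.66667 in⁴.
Top plate: 2.8 × 0.65, A = 1.82 in², y = 10.975 in, Ī = 0.06407917 in⁴.
Centroid: ȳ = ΣA·y / ΣA = 4.122978 in.
Transfer each piece to the horizontal axis through the centroid using Ī + A·d² with d = y − 4.122978:
  bottom plate: d = -3.797978 in → contributes +93.98899 in⁴
  web plate: d = 1.527022 in → contributes +85.32104 in⁴
  top plate: d = 6.852022 in → contributes +85.51345 in⁴
Total I = 264.8235 in⁴.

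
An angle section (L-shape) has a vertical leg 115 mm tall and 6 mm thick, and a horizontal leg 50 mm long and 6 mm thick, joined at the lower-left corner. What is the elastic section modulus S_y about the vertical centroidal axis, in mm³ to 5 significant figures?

S_y ≈ 4091.7 mm³

Break the section into simple shapes (no overlaps), measuring from the bottom-left corner of the bounding box.
Vertical leg: 6 × 115, A = 690 mm², x = 3 mm, Ī = 2 070 mm⁴.
Horizontal leg (remainder): 44 × 6, A = 264 mm², x = 28 mm, Ī = 42 592 mm⁴.
Centroid: x̄ = ΣA·x / ΣA = 9.918239 mm.
Transfer each piece to the vertical centroidal axis using Ī + A·d² with d = x − 9.918239:
  vertical leg: d = -6.918239 mm → contributes +35094.8 mm⁴
  horizontal leg (remainder): d = 18.08176 mm → contributes +128906.8 mm⁴
Total I = 164001.6 mm⁴.
Extreme fibre distance c = 40.08176 mm; S = I/c = 4091.677 mm³.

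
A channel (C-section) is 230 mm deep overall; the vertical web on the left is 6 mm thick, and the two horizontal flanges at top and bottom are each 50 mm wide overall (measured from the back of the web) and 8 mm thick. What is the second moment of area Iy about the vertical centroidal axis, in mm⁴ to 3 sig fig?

Iy ≈ 4.09 × 10⁵ mm⁴

Split into non-overlapping primitives; take the origin at the lower-left of the bounding box.
Web: 6 × 230, A = 1 380 mm², x = 3 mm, Ī = 4 140 mm⁴.
Top flange (beyond web): 44 × 8, A = 352 mm², x = 28 mm, Ī = 56 789 mm⁴.
Bottom flange (beyond web): 44 × 8, A = 352 mm², x = 28 mm, Ī = 56 789 mm⁴.
Centroid: x̄ = ΣA·x / ΣA = 11.445 mm.
Transfer each piece to the vertical centroidal axis using Ī + A·d² with d = x − 11.445:
  web: d = -8.4453 mm → contributes +102 566 mm⁴
  top flange (beyond web): d = 16.555 mm → contributes +153 258 mm⁴
  bottom flange (beyond web): d = 16.555 mm → contributes +153 258 mm⁴
Total I = 409 081 mm⁴.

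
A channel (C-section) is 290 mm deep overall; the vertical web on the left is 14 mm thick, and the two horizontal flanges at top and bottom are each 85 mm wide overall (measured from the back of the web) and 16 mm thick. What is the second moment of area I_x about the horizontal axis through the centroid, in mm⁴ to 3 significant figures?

Decompose the section into non-overlapping parts with the origin at the bottom-left of its bounding rectangle.
Web: 14 × 290, A = 4 060 mm², y = 145 mm, Ī = 28 453 833 mm⁴.
Top flange (beyond web): 71 × 16, A = 1 136 mm², y = 282 mm, Ī = 24 235 mm⁴.
Bottom flange (beyond web): 71 × 16, A = 1 136 mm², y = 8 mm, Ī = 24 235 mm⁴.
By symmetry the centroid is at mid-height, ȳ = 145 mm.
Transfer each piece to the horizontal axis through the centroid using Ī + A·d² with d = y − 145:
  web: d = 0 mm → contributes +28 453 833 mm⁴
  top flange (beyond web): d = 137 mm → contributes +21 345 819 mm⁴
  bottom flange (beyond web): d = -137 mm → contributes +21 345 819 mm⁴
Total I = 71 145 471 mm⁴.

I_x ≈ 7.11 × 10⁷ mm⁴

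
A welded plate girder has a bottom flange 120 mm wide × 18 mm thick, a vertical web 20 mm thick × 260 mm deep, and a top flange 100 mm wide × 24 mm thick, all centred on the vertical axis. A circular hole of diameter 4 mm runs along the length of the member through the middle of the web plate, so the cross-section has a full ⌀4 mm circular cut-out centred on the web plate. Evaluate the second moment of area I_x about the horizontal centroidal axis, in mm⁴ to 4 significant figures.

Treat the section as a set of non-overlapping primitives; coordinates are from the bounding-box lower-left.
Bottom plate: 120 × 18, A = 2 160 mm², y = 9 mm, Ī = 58 320 mm⁴.
Web plate: 20 × 260, A = 5 200 mm², y = 148 mm, Ī = 29 293 333 mm⁴.
Top plate: 100 × 24, A = 2 400 mm², y = 290 mm, Ī = 115 200 mm⁴.
Hole (subtracted): ⌀4, A = 12.5664 mm², y = 148 mm, Ī = 12.5664 mm⁴.
Centroid: ȳ = ΣA·y / ΣA = 152.161 mm.
Transfer each piece to the horizontal centroidal axis using Ī + A·d² with d = y − 152.161:
  bottom plate: d = -143.161 mm → contributes +44 327 734 mm⁴
  web plate: d = -4.1611 mm → contributes +29 383 370 mm⁴
  top plate: d = 137.839 mm → contributes +45 714 153 mm⁴
  hole: d = -4.1611 mm → contributes −230.149 mm⁴
Total I = 119 425 027 mm⁴.

I_x ≈ 1.194 × 10⁸ mm⁴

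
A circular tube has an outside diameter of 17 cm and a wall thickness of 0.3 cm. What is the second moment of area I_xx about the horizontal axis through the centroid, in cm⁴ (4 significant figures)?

I_xx ≈ 548.9 cm⁴

Decompose the section into non-overlapping parts with the origin at the bottom-left of its bounding rectangle.
Outer circle: ⌀17, A = 226.98 cm², y = 8.5 cm, Ī = 4099.83 cm⁴.
Bore (subtracted): ⌀16.4, A = 211.241 cm², y = 8.5 cm, Ī = 3550.96 cm⁴.
By symmetry the centroid is at mid-height, ȳ = 8.5 cm.
All pieces are centred on the horizontal axis through the centroid, so I = ΣĪ (holes subtracted) = 548.872 cm⁴.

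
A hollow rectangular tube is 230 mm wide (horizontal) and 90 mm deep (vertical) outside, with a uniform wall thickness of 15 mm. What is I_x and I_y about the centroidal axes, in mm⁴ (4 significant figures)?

I_x ≈ 1.037 × 10⁷ mm⁴, I_y ≈ 5.125 × 10⁷ mm⁴

Split into non-overlapping primitives; take the origin at the lower-left of the bounding box.
Outer rectangle: 230 × 90, A = 20 700 mm², y = 45 mm, Ī = 13 972 500 mm⁴.
Inner void (subtracted): 200 × 60, A = 12 000 mm², y = 45 mm, Ī = 3 600 000 mm⁴.
By symmetry the centroid is at mid-height, ȳ = 45 mm.
All pieces are centred on the centroidal x-axis, so I = ΣĪ (holes subtracted) = 10 372 500 mm⁴.
Repeating about the centroidal y-axis gives I_y = 51 252 500 mm⁴.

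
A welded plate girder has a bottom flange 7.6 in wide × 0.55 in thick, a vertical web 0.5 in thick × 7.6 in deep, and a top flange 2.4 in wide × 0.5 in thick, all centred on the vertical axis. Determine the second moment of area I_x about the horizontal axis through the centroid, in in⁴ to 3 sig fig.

I_x ≈ 91.4 in⁴

Break the section into simple shapes (no overlaps), measuring from the bottom-left corner of the bounding box.
Bottom plate: 7.6 × 0.55, A = 4.18 in², y = 0.275 in, Ī = 0.10537 in⁴.
Web plate: 0.5 × 7.6, A = 3.8 in², y = 4.35 in, Ī = 18.291 in⁴.
Top plate: 2.4 × 0.5, A = 1.2 in², y = 8.4 in, Ī = 0.025 in⁴.
Centroid: ȳ = ΣA·y / ΣA = 3.0239 in.
Transfer each piece to the horizontal axis through the centroid using Ī + A·d² with d = y − 3.0239:
  bottom plate: d = -2.7489 in → contributes +31.692 in⁴
  web plate: d = 1.3261 in → contributes +24.973 in⁴
  top plate: d = 5.3761 in → contributes +34.708 in⁴
Total I = 91.372 in⁴.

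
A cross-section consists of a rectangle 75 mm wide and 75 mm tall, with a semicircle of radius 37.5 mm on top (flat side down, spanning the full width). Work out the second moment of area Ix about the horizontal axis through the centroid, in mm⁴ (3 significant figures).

Ix ≈ 7.38 × 10⁶ mm⁴

Decompose the section into non-overlapping parts with the origin at the bottom-left of its bounding rectangle.
Rectangular body: 75 × 75, A = 5 625 mm², y = 37.5 mm, Ī = 2 636 719 mm⁴.
Semicircular cap: semicircle r = 37.5, A = 2208.9 mm², y = 90.915 mm, Ī = 217 049 mm⁴.
Centroid: ȳ = ΣA·y / ΣA = 52.562 mm.
Transfer each piece to the horizontal axis through the centroid using Ī + A·d² with d = y − 52.562:
  rectangular body: d = -15.062 mm → contributes +3 912 753 mm⁴
  semicircular cap: d = 38.354 mm → contributes +3 466 442 mm⁴
Total I = 7 379 195 mm⁴.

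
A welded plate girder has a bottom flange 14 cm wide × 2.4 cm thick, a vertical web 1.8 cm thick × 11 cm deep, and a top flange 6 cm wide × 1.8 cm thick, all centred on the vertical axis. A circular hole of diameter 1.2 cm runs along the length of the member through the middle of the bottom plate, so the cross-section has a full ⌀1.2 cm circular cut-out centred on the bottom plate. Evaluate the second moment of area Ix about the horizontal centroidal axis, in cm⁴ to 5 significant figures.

Ix ≈ 1769.2 cm⁴

Break the section into simple shapes (no overlaps), measuring from the bottom-left corner of the bounding box.
Bottom plate: 14 × 2.4, A = 33.6 cm², y = 1.2 cm, Ī = 16.128 cm⁴.
Web plate: 1.8 × 11, A = 19.8 cm², y = 7.9 cm, Ī = 199.65 cm⁴.
Top plate: 6 × 1.8, A = 10.8 cm², y = 14.3 cm, Ī = 2.916 cm⁴.
Hole (subtracted): ⌀1.2, A = 1.130973 cm², y = 1.2 cm, Ī = 0.1017876 cm⁴.
Centroid: ȳ = ΣA·y / ΣA = 5.546666 cm.
Transfer each piece to the horizontal centroidal axis using Ī + A·d² with d = y − 5.546666:
  bottom plate: d = -4.346666 cm → contributes +650.9498 cm⁴
  web plate: d = 2.353334 cm → contributes +309.306 cm⁴
  top plate: d = 8.753334 cm → contributes +830.4212 cm⁴
  hole: d = -4.346666 cm → contributes −21.46984 cm⁴
Total I = 1769.207 cm⁴.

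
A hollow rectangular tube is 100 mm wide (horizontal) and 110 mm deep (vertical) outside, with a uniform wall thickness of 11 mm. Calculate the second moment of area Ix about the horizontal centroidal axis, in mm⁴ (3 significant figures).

Ix ≈ 6.66 × 10⁶ mm⁴

Treat the section as a set of non-overlapping primitives; coordinates are from the bounding-box lower-left.
Outer rectangle: 100 × 110, A = 11 000 mm², y = 55 mm, Ī = 11 091 667 mm⁴.
Inner void (subtracted): 78 × 88, A = 6 864 mm², y = 55 mm, Ī = 4 429 568 mm⁴.
By symmetry the centroid is at mid-height, ȳ = 55 mm.
All pieces are centred on the horizontal centroidal axis, so I = ΣĪ (holes subtracted) = 6 662 099 mm⁴.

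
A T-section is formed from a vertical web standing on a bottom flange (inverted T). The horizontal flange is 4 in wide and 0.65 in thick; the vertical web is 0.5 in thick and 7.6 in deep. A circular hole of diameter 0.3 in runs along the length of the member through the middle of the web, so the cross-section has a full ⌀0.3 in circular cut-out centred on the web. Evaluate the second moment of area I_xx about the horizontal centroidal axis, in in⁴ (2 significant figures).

I_xx ≈ 44 in⁴

Break the section into simple shapes (no overlaps), measuring from the bottom-left corner of the bounding box.
Flange: 4 × 0.65, A = 2.6 in², y = 0.325 in, Ī = 0.09154 in⁴.
Web: 0.5 × 7.6, A = 3.8 in², y = 4.45 in, Ī = 18.29 in⁴.
Hole (subtracted): ⌀0.3, A = 0.07069 in², y = 4.45 in, Ī = 0.0003976 in⁴.
Centroid: ȳ = ΣA·y / ΣA = 2.756 in.
Transfer each piece to the horizontal centroidal axis using Ī + A·d² with d = y − 2.756:
  flange: d = -2.431 in → contributes +15.45 in⁴
  web: d = 1.694 in → contributes +29.2 in⁴
  hole: d = 1.694 in → contributes −0.2034 in⁴
Total I = 44.45 in⁴.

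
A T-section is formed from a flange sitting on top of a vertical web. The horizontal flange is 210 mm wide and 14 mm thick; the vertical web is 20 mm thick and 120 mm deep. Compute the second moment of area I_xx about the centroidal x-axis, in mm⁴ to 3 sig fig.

I_xx ≈ 8.86 × 10⁶ mm⁴

Split into non-overlapping primitives; take the origin at the lower-left of the bounding box.
Flange: 210 × 14, A = 2 940 mm², y = 127 mm, Ī = 48 020 mm⁴.
Web: 20 × 120, A = 2 400 mm², y = 60 mm, Ī = 2 880 000 mm⁴.
Centroid: ȳ = ΣA·y / ΣA = 96.888 mm.
Transfer each piece to the centroidal x-axis using Ī + A·d² with d = y − 96.888:
  flange: d = 30.112 mm → contributes +2 713 877 mm⁴
  web: d = -36.888 mm → contributes +6 145 675 mm⁴
Total I = 8 859 553 mm⁴.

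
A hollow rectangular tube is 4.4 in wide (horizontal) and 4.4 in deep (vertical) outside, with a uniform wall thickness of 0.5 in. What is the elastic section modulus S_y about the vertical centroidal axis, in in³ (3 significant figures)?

S_y ≈ 9.14 in³

Break the section into simple shapes (no overlaps), measuring from the bottom-left corner of the bounding box.
Outer rectangle: 4.4 × 4.4, A = 19.36 in², x = 2.2 in, Ī = 31.234 in⁴.
Inner void (subtracted): 3.4 × 3.4, A = 11.56 in², x = 2.2 in, Ī = 11.136 in⁴.
By symmetry the centroid is at mid-width, x̄ = 2.2 in.
All pieces are centred on the vertical centroidal axis, so I = ΣĪ (holes subtracted) = 20.098 in⁴.
Extreme fibre distance c = 2.2 in; S = I/c = 9.1355 in³.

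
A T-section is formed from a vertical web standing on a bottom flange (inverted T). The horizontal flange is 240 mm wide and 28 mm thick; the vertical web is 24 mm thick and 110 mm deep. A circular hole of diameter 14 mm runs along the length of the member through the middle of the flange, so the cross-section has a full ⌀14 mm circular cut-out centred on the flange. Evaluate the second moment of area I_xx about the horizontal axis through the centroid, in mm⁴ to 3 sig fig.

Split into non-overlapping primitives; take the origin at the lower-left of the bounding box.
Flange: 240 × 28, A = 6 720 mm², y = 14 mm, Ī = 439 040 mm⁴.
Web: 24 × 110, A = 2 640 mm², y = 83 mm, Ī = 2 662 000 mm⁴.
Hole (subtracted): ⌀14, A = 153.94 mm², y = 14 mm, Ī = 1885.7 mm⁴.
Centroid: ȳ = ΣA·y / ΣA = 33.787 mm.
Transfer each piece to the horizontal axis through the centroid using Ī + A·d² with d = y − 33.787:
  flange: d = -19.787 mm → contributes +3 070 080 mm⁴
  web: d = 49.213 mm → contributes +9 055 877 mm⁴
  hole: d = -19.787 mm → contributes −62 156 mm⁴
Total I = 12 063 801 mm⁴.

I_xx ≈ 1.21 × 10⁷ mm⁴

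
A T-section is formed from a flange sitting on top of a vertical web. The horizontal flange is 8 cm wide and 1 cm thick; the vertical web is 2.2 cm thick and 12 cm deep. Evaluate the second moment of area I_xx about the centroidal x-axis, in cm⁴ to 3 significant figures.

Break the section into simple shapes (no overlaps), measuring from the bottom-left corner of the bounding box.
Flange: 8 × 1, A = 8 cm², y = 12.5 cm, Ī = 0.66667 cm⁴.
Web: 2.2 × 12, A = 26.4 cm², y = 6 cm, Ī = 316.8 cm⁴.
Centroid: ȳ = ΣA·y / ΣA = 7.5116 cm.
Transfer each piece to the centroidal x-axis using Ī + A·d² with d = y − 7.5116:
  flange: d = 4.9884 cm → contributes +199.74 cm⁴
  web: d = -1.5116 cm → contributes +377.12 cm⁴
Total I = 576.86 cm⁴.

I_xx ≈ 577 cm⁴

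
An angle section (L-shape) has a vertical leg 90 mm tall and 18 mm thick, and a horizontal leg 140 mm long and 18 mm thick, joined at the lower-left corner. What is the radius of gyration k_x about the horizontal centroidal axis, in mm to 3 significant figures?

k_x ≈ 24.9 mm

Decompose the section into non-overlapping parts with the origin at the bottom-left of its bounding rectangle.
Vertical leg: 18 × 90, A = 1 620 mm², y = 45 mm, Ī = 1 093 500 mm⁴.
Horizontal leg (remainder): 122 × 18, A = 2 196 mm², y = 9 mm, Ī = 59 292 mm⁴.
Centroid: ȳ = ΣA·y / ΣA = 24.283 mm.
Transfer each piece to the horizontal centroidal axis using Ī + A·d² with d = y − 24.283:
  vertical leg: d = 20.717 mm → contributes +1 788 793 mm⁴
  horizontal leg (remainder): d = -15.283 mm → contributes +572 213 mm⁴
Total I = 2 361 006 mm⁴.
Radius of gyration: k = √(I/A) = √(2 361 006 / 3 816) = 24.874 mm.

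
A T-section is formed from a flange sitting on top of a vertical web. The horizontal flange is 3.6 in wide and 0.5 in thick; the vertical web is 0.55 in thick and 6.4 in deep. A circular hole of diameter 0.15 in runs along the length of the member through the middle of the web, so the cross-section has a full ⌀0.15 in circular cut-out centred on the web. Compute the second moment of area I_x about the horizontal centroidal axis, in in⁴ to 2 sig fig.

Split into non-overlapping primitives; take the origin at the lower-left of the bounding box.
Flange: 3.6 × 0.5, A = 1.8 in², y = 6.65 in, Ī = 0.0375 in⁴.
Web: 0.55 × 6.4, A = 3.52 in², y = 3.2 in, Ī = 12.01 in⁴.
Hole (subtracted): ⌀0.15, A = 0.01767 in², y = 3.2 in, Ī = 0.00002485 in⁴.
Centroid: ȳ = ΣA·y / ΣA = 4.371 in.
Transfer each piece to the horizontal centroidal axis using Ī + A·d² with d = y − 4.371:
  flange: d = 2.279 in → contributes +9.385 in⁴
  web: d = -1.171 in → contributes +16.84 in⁴
  hole: d = -1.171 in → contributes −0.02426 in⁴
Total I = 26.2 in⁴.

I_x ≈ 26 in⁴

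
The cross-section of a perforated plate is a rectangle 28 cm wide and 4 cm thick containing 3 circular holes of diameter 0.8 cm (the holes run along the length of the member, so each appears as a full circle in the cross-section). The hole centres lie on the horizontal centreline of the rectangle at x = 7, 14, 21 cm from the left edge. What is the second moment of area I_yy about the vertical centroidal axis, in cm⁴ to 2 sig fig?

Split into non-overlapping primitives; take the origin at the lower-left of the bounding box.
Plate: 28 × 4, A = 112 cm², x = 14 cm, Ī = 7 317 cm⁴.
Hole 1 (subtracted): ⌀0.8, A = 0.5027 cm², x = 7 cm, Ī = 0.02011 cm⁴.
Hole 2 (subtracted): ⌀0.8, A = 0.5027 cm², x = 14 cm, Ī = 0.02011 cm⁴.
Hole 3 (subtracted): ⌀0.8, A = 0.5027 cm², x = 21 cm, Ī = 0.02011 cm⁴.
By symmetry the centroid is at mid-width, x̄ = 14 cm.
Transfer each piece to the vertical centroidal axis using Ī + A·d² with d = x − 14:
  plate: d = 0 cm → contributes +7 317 cm⁴
  hole 1: d = -7 cm → contributes −24.65 cm⁴
  hole 2: d = 0 cm → contributes −0.02011 cm⁴
  hole 3: d = 7 cm → contributes −24.65 cm⁴
Total I = 7 268 cm⁴.

I_yy ≈ 7300 cm⁴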